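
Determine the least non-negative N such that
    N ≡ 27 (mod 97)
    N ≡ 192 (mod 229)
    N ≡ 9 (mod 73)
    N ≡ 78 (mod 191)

180641575

The moduli are pairwise coprime; M = 97·229·73·191 = 309715859.
M/97 = 3192947; 3192947 ≡ 95 (mod 97); 95·48 ≡ 1, so inverse 48.
M/229 = 1352471; 1352471 ≡ 226 (mod 229); 226·76 ≡ 1, so inverse 76.
M/73 = 4242683; 4242683 ≡ 69 (mod 73); 69·18 ≡ 1, so inverse 18.
M/191 = 1621549; 1621549 ≡ 150 (mod 191); 150·177 ≡ 1, so inverse 177.
N ≡ 27·3192947·48 + 192·1352471·76 + 9·4242683·18 + 78·1621549·177 = 46947736284.
46947736284 mod 309715859 = 180641575.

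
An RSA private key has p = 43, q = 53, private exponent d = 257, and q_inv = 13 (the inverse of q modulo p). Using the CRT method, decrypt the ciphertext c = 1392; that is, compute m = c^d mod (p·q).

d_p = d mod (p−1) = 257 mod 42 = 5; d_q = d mod (q−1) = 49.
m₁ = c^(d_p) mod p: c ≡ 16 (mod 43), and 16^5 mod 43 = 21.
m₂ = c^(d_q) mod q: c ≡ 14 (mod 53), and 14^49 mod 53 = 22.
h = q_inv·(m₁ − m₂) mod p = 13·(21 − 22) mod 43 = 30.
m = m₂ + h·q = 22 + 30·53 = 1612.

1612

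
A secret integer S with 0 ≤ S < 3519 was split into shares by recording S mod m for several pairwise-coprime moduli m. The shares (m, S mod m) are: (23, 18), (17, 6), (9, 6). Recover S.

From S ≡ 18 (mod 23) write S = 18 + 23t. Substituting into S ≡ 6 (mod 17) gives 23t ≡ 5 (mod 17), and since 6⁻¹ ≡ 3 (mod 17), t ≡ 15. Hence S ≡ 18 + 23·15 = 363 (mod 391).
From S ≡ 363 (mod 391) write S = 363 + 391t. Substituting into S ≡ 6 (mod 9) gives 391t ≡ 3 (mod 9), and since 4⁻¹ ≡ 7 (mod 9), t ≡ 3. Hence S ≡ 363 + 391·3 = 1536 (mod 3519).

1536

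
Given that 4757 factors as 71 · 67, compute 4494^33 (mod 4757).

2679

Mod 71: 4494 ≡ 21; 21^33 ≡ 52 (mod 71).
Mod 67: 4494 ≡ 5; 5^33 ≡ 66 (mod 67).
Combine by CRT: x ≡ 52 (mod 71), x ≡ 66 (mod 67) ⇒ x ≡ 2679 (mod 4757).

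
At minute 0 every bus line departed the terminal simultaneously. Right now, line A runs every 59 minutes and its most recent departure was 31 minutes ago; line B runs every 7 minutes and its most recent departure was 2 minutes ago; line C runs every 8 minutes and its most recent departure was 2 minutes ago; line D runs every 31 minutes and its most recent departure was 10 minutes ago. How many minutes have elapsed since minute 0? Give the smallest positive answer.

From t ≡ 31 (mod 59) write t = 31 + 59s. Substituting into t ≡ 2 (mod 7) gives 59s ≡ 6 (mod 7), and since 3⁻¹ ≡ 5 (mod 7), s ≡ 2. Hence t ≡ 31 + 59·2 = 149 (mod 413).
From t ≡ 149 (mod 413) write t = 149 + 413s. Substituting into t ≡ 2 (mod 8) gives 413s ≡ 5 (mod 8), and since 5⁻¹ ≡ 5 (mod 8), s ≡ 1. Hence t ≡ 149 + 413·1 = 562 (mod 3304).
From t ≡ 562 (mod 3304) write t = 562 + 3304s. Substituting into t ≡ 10 (mod 31) gives 3304s ≡ 6 (mod 31), and since 18⁻¹ ≡ 19 (mod 31), s ≡ 21. Hence t ≡ 562 + 3304·21 = 69946 (mod 102424).

69946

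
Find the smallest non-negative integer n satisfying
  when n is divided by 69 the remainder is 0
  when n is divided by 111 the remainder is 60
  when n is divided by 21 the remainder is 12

gcd(69, 111) = 3 and 3 | (60 − 0), so the pair is consistent; merging gives n ≡ 1725 (mod 2553), where 2553 = lcm(69, 111).
gcd(2553, 21) = 3 and 3 | (12 − 1725), so the pair is consistent; merging gives n ≡ 17043 (mod 17871), where 17871 = lcm(2553, 21).
The solution is unique modulo lcm(69, 111, 21) = 17871.

17043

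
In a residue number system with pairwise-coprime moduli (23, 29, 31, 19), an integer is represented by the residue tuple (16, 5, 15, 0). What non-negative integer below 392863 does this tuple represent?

49305

The moduli are pairwise coprime; N = 23·29·31·19 = 392863.
N/23 = 17081; 17081 ≡ 15 (mod 23); 15·20 ≡ 1, so inverse 20.
N/29 = 13547; 13547 ≡ 4 (mod 29); 4·22 ≡ 1, so inverse 22.
N/31 = 12673; 12673 ≡ 25 (mod 31); 25·5 ≡ 1, so inverse 5.
N/19 = 20677; 20677 ≡ 5 (mod 19); 5·4 ≡ 1, so inverse 4.
x ≡ 16·17081·20 + 5·13547·22 + 15·12673·5 + 0·20677·4 = 7906565.
7906565 mod 392863 = 49305.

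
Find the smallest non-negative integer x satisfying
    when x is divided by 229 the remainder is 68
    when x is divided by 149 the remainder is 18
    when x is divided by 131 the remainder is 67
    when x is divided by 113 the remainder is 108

The moduli are pairwise coprime; N = 229·149·131·113 = 505093163.
N/229 = 2205647; 2205647 ≡ 148 (mod 229); 148·147 ≡ 1, so inverse 147.
N/149 = 3389887; 3389887 ≡ 137 (mod 149); 137·62 ≡ 1, so inverse 62.
N/131 = 3855673; 3855673 ≡ 81 (mod 131); 81·55 ≡ 1, so inverse 55.
N/113 = 4469851; 4469851 ≡ 23 (mod 113); 23·59 ≡ 1, so inverse 59.
x ≡ 68·2205647·147 + 18·3389887·62 + 67·3855673·55 + 108·4469851·59 = 68520806881.
68520806881 mod 505093163 = 333229876.

333229876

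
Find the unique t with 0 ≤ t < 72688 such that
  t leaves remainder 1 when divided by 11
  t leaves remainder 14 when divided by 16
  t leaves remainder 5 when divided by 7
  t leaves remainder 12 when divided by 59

The moduli are pairwise coprime; N = 11·16·7·59 = 72688.
N/11 = 6608; 6608 ≡ 8 (mod 11); 8·7 ≡ 1, so inverse 7.
N/16 = 4543; 4543 ≡ 15 (mod 16); 15·15 ≡ 1, so inverse 15.
N/7 = 10384; 10384 ≡ 3 (mod 7); 3·5 ≡ 1, so inverse 5.
N/59 = 1232; 1232 ≡ 52 (mod 59); 52·42 ≡ 1, so inverse 42.
t ≡ 1·6608·7 + 14·4543·15 + 5·10384·5 + 12·1232·42 = 1880814.
1880814 mod 72688 = 63614.

63614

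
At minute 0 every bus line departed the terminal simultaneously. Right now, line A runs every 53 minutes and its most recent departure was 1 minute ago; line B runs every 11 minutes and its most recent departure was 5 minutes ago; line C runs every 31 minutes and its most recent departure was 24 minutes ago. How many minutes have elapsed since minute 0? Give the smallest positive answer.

The moduli are pairwise coprime; N = 53·11·31 = 18073.
N/53 = 341; 341 ≡ 23 (mod 53); 23·30 ≡ 1, so inverse 30.
N/11 = 1643; 1643 ≡ 4 (mod 11); 4·3 ≡ 1, so inverse 3.
N/31 = 583; 583 ≡ 25 (mod 31); 25·5 ≡ 1, so inverse 5.
t ≡ 1·341·30 + 5·1643·3 + 24·583·5 = 104835.
104835 mod 18073 = 14470.

14470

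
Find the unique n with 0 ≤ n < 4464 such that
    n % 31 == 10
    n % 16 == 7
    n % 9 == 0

2583

From n ≡ 10 (mod 31) write n = 10 + 31t. Substituting into n ≡ 7 (mod 16) gives 31t ≡ 13 (mod 16), and since 15⁻¹ ≡ 15 (mod 16), t ≡ 3. Hence n ≡ 10 + 31·3 = 103 (mod 496).
From n ≡ 103 (mod 496) write n = 103 + 496t. Substituting into n ≡ 0 (mod 9) gives 496t ≡ 5 (mod 9), and since 1⁻¹ ≡ 1 (mod 9), t ≡ 5. Hence n ≡ 103 + 496·5 = 2583 (mod 4464).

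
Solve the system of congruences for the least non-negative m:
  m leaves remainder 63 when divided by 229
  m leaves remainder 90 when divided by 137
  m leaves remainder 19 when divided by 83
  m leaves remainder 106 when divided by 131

81437959

Combine the congruences pairwise.
From m ≡ 63 (mod 229) write m = 63 + 229t. Substituting into m ≡ 90 (mod 137) gives 229t ≡ 27 (mod 137), and since 92⁻¹ ≡ 70 (mod 137), t ≡ 109. Hence m ≡ 63 + 229·109 = 25024 (mod 31373).
From m ≡ 25024 (mod 31373) write m = 25024 + 31373t. Substituting into m ≡ 19 (mod 83) gives 31373t ≡ 61 (mod 83), and since 82⁻¹ ≡ 82 (mod 83), t ≡ 22. Hence m ≡ 25024 + 31373·22 = 715230 (mod 2603959).
From m ≡ 715230 (mod 2603959) write m = 715230 + 2603959t. Substituting into m ≡ 106 (mod 131) gives 2603959t ≡ 5 (mod 131), and since 72⁻¹ ≡ 111 (mod 131), t ≡ 31. Hence m ≡ 715230 + 2603959·31 = 81437959 (mod 341118629).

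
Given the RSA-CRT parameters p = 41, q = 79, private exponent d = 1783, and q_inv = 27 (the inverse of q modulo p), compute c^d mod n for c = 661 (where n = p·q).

d_p = d mod (p−1) = 1783 mod 40 = 23; d_q = d mod (q−1) = 67.
m₁ = c^(d_p) mod p: c ≡ 5 (mod 41), and 5^23 mod 41 = 2.
m₂ = c^(d_q) mod q: c ≡ 29 (mod 79), and 29^67 mod 79 = 39.
h = q_inv·(m₁ − m₂) mod p = 27·(2 − 39) mod 41 = 26.
m = m₂ + h·q = 39 + 26·79 = 2093.

2093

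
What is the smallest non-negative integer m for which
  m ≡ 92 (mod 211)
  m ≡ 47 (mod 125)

From m ≡ 92 (mod 211) write m = 92 + 211t. Substituting into m ≡ 47 (mod 125) gives 211t ≡ 80 (mod 125), and since 86⁻¹ ≡ 16 (mod 125), t ≡ 30. Hence m ≡ 92 + 211·30 = 6422 (mod 26375).

6422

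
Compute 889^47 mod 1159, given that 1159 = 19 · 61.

Mod 19: 889 ≡ 15; by Fermat, exponent reduces to 47 mod 18 = 11; 15^11 ≡ 3 (mod 19).
Mod 61: 889 ≡ 35; 35^47 ≡ 55 (mod 61).
Combine by CRT: x ≡ 3 (mod 19), x ≡ 55 (mod 61) ⇒ x ≡ 421 (mod 1159).

421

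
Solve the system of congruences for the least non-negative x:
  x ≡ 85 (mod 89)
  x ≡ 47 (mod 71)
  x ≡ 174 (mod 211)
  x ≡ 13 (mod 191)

214099553

The moduli are pairwise coprime; N = 89·71·211·191 = 254662019.
N/89 = 2861371; 2861371 ≡ 21 (mod 89); 21·17 ≡ 1, so inverse 17.
N/71 = 3586789; 3586789 ≡ 11 (mod 71); 11·13 ≡ 1, so inverse 13.
N/211 = 1206929; 1206929 ≡ 9 (mod 211); 9·47 ≡ 1, so inverse 47.
N/191 = 1333309; 1333309 ≡ 129 (mod 191); 129·77 ≡ 1, so inverse 77.
x ≡ 85·2861371·17 + 47·3586789·13 + 174·1206929·47 + 13·1333309·77 = 17531116845.
17531116845 mod 254662019 = 214099553.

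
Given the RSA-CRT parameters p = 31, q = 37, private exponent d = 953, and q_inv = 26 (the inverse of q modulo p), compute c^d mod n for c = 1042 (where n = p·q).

598

d_p = d mod (p−1) = 953 mod 30 = 23; d_q = d mod (q−1) = 17.
m₁ = c^(d_p) mod p: c ≡ 19 (mod 31), and 19^23 mod 31 = 9.
m₂ = c^(d_q) mod q: c ≡ 6 (mod 37), and 6^17 mod 37 = 6.
h = q_inv·(m₁ − m₂) mod p = 26·(9 − 6) mod 31 = 16.
m = m₂ + h·q = 6 + 16·37 = 598.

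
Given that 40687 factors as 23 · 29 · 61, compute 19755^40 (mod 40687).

14641

Mod 23: 19755 ≡ 21; by Fermat, exponent reduces to 40 mod 22 = 18; 21^18 ≡ 13 (mod 23).
Mod 29: 19755 ≡ 6; by Fermat, exponent reduces to 40 mod 28 = 12; 6^12 ≡ 25 (mod 29).
Mod 61: 19755 ≡ 52; 52^40 ≡ 1 (mod 61).
Combine by CRT: x ≡ 13 (mod 23), x ≡ 25 (mod 29), x ≡ 1 (mod 61) ⇒ x ≡ 14641 (mod 40687).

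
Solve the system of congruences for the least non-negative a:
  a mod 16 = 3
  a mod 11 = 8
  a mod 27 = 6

195

Combine the congruences pairwise.
From a ≡ 3 (mod 16) write a = 3 + 16t. Substituting into a ≡ 8 (mod 11) gives 16t ≡ 5 (mod 11), and since 5⁻¹ ≡ 9 (mod 11), t ≡ 1. Hence a ≡ 3 + 16·1 = 19 (mod 176).
From a ≡ 19 (mod 176) write a = 19 + 176t. Substituting into a ≡ 6 (mod 27) gives 176t ≡ 14 (mod 27), and since 14⁻¹ ≡ 2 (mod 27), t ≡ 1. Hence a ≡ 19 + 176·1 = 195 (mod 4752).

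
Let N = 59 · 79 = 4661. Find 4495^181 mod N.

2834

Mod 59: 4495 ≡ 11; by Fermat, exponent reduces to 181 mod 58 = 7; 11^7 ≡ 2 (mod 59).
Mod 79: 4495 ≡ 71; by Fermat, exponent reduces to 181 mod 78 = 25; 71^25 ≡ 69 (mod 79).
Combine by CRT: x ≡ 2 (mod 59), x ≡ 69 (mod 79) ⇒ x ≡ 2834 (mod 4661).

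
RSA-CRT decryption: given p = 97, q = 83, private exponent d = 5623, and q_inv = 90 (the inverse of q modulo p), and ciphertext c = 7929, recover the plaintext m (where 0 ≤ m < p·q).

2668

d_p = d mod (p−1) = 5623 mod 96 = 55; d_q = d mod (q−1) = 47.
m₁ = c^(d_p) mod p: c ≡ 72 (mod 97), and 72^55 mod 97 = 49.
m₂ = c^(d_q) mod q: c ≡ 44 (mod 83), and 44^47 mod 83 = 12.
h = q_inv·(m₁ − m₂) mod p = 90·(49 − 12) mod 97 = 32.
m = m₂ + h·q = 12 + 32·83 = 2668.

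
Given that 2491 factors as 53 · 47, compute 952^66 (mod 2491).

Mod 53: 952 ≡ 51; by Fermat, exponent reduces to 66 mod 52 = 14; 51^14 ≡ 7 (mod 53).
Mod 47: 952 ≡ 12; by Fermat, exponent reduces to 66 mod 46 = 20; 12^20 ≡ 17 (mod 47).
Combine by CRT: x ≡ 7 (mod 53), x ≡ 17 (mod 47) ⇒ x ≡ 1756 (mod 2491).

1756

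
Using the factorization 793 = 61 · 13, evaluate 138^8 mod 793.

118

Mod 61: 138 ≡ 16; 16^8 ≡ 57 (mod 61).
Mod 13: 138 ≡ 8; 8^8 ≡ 1 (mod 13).
Combine by CRT: x ≡ 57 (mod 61), x ≡ 1 (mod 13) ⇒ x ≡ 118 (mod 793).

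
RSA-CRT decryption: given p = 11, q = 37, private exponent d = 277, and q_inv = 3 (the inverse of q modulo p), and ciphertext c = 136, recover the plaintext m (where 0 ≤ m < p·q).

324

d_p = d mod (p−1) = 277 mod 10 = 7; d_q = d mod (q−1) = 25.
m₁ = c^(d_p) mod p: c ≡ 4 (mod 11), and 4^7 mod 11 = 5.
m₂ = c^(d_q) mod q: c ≡ 25 (mod 37), and 25^25 mod 37 = 28.
h = q_inv·(m₁ − m₂) mod p = 3·(5 − 28) mod 11 = 8.
m = m₂ + h·q = 28 + 8·37 = 324.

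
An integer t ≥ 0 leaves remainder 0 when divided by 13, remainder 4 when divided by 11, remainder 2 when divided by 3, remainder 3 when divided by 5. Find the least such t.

The moduli are pairwise coprime; N = 13·11·3·5 = 2145.
N/13 = 165; 165 ≡ 9 (mod 13); 9·3 ≡ 1, so inverse 3.
N/11 = 195; 195 ≡ 8 (mod 11); 8·7 ≡ 1, so inverse 7.
N/3 = 715; 715 ≡ 1 (mod 3), inverse 1.
N/5 = 429; 429 ≡ 4 (mod 5); 4·4 ≡ 1, so inverse 4.
t ≡ 0·165·3 + 4·195·7 + 2·715·1 + 3·429·4 = 12038.
12038 mod 2145 = 1313.

1313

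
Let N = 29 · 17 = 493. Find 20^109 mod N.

471

Mod 29: 20 ≡ 20; by Fermat, exponent reduces to 109 mod 28 = 25; 20^25 ≡ 7 (mod 29).
Mod 17: 20 ≡ 3; by Fermat, exponent reduces to 109 mod 16 = 13; 3^13 ≡ 12 (mod 17).
Combine by CRT: x ≡ 7 (mod 29), x ≡ 12 (mod 17) ⇒ x ≡ 471 (mod 493).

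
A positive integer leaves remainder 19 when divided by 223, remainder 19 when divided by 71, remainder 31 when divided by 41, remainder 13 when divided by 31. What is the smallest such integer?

The moduli are pairwise coprime; N = 223·71·41·31 = 20123743.
N/223 = 90241; 90241 ≡ 149 (mod 223); 149·3 ≡ 1, so inverse 3.
N/71 = 283433; 283433 ≡ 1 (mod 71), inverse 1.
N/41 = 490823; 490823 ≡ 12 (mod 41); 12·24 ≡ 1, so inverse 24.
N/31 = 649153; 649153 ≡ 13 (mod 31); 13·12 ≡ 1, so inverse 12.
m ≡ 19·90241·3 + 19·283433·1 + 31·490823·24 + 13·649153·12 = 476969144.
476969144 mod 20123743 = 14123055.

14123055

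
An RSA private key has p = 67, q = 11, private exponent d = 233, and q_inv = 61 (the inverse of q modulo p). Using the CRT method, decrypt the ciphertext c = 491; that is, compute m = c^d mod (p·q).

618

d_p = d mod (p−1) = 233 mod 66 = 35; d_q = d mod (q−1) = 3.
m₁ = c^(d_p) mod p: c ≡ 22 (mod 67), and 22^35 mod 67 = 15.
m₂ = c^(d_q) mod q: c ≡ 7 (mod 11), and 7^3 mod 11 = 2.
h = q_inv·(m₁ − m₂) mod p = 61·(15 − 2) mod 67 = 56.
m = m₂ + h·q = 2 + 56·11 = 618.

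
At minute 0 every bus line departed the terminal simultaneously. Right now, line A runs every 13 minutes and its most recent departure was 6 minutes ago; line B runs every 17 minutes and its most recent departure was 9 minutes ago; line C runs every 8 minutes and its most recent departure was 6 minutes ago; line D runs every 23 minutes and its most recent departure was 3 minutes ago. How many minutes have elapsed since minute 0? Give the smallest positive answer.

The moduli are pairwise coprime; N = 13·17·8·23 = 40664.
N/13 = 3128; 3128 ≡ 8 (mod 13); 8·5 ≡ 1, so inverse 5.
N/17 = 2392; 2392 ≡ 12 (mod 17); 12·10 ≡ 1, so inverse 10.
N/8 = 5083; 5083 ≡ 3 (mod 8); 3·3 ≡ 1, so inverse 3.
N/23 = 1768; 1768 ≡ 20 (mod 23); 20·15 ≡ 1, so inverse 15.
t ≡ 6·3128·5 + 9·2392·10 + 6·5083·3 + 3·1768·15 = 480174.
480174 mod 40664 = 32870.

32870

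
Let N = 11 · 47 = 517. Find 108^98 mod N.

Mod 11: 108 ≡ 9; by Fermat, exponent reduces to 98 mod 10 = 8; 9^8 ≡ 3 (mod 11).
Mod 47: 108 ≡ 14; by Fermat, exponent reduces to 98 mod 46 = 6; 14^6 ≡ 42 (mod 47).
Combine by CRT: x ≡ 3 (mod 11), x ≡ 42 (mod 47) ⇒ x ≡ 465 (mod 517).

465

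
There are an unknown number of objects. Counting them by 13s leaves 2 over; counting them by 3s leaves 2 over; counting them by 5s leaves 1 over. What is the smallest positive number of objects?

41

From N ≡ 2 (mod 13) write N = 2 + 13t. Substituting into N ≡ 2 (mod 3) gives 13t ≡ 0 (mod 3), and since 1⁻¹ ≡ 1 (mod 3), t ≡ 0. Hence N ≡ 2 + 13·0 = 2 (mod 39).
From N ≡ 2 (mod 39) write N = 2 + 39t. Substituting into N ≡ 1 (mod 5) gives 39t ≡ 4 (mod 5), and since 4⁻¹ ≡ 4 (mod 5), t ≡ 1. Hence N ≡ 2 + 39·1 = 41 (mod 195).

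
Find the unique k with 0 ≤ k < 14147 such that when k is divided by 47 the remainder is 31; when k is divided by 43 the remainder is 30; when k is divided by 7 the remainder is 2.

The moduli are pairwise coprime; N = 47·43·7 = 14147.
N/47 = 301; 301 ≡ 19 (mod 47); 19·5 ≡ 1, so inverse 5.
N/43 = 329; 329 ≡ 28 (mod 43); 28·20 ≡ 1, so inverse 20.
N/7 = 2021; 2021 ≡ 5 (mod 7); 5·3 ≡ 1, so inverse 3.
k ≡ 31·301·5 + 30·329·20 + 2·2021·3 = 256181.
256181 mod 14147 = 1535.

1535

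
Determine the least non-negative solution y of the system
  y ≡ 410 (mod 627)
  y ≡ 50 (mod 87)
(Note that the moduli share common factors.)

gcd(627, 87) = 3 and 3 | (50 − 410), so the pair is consistent; merging gives y ≡ 6053 (mod 18183), where 18183 = lcm(627, 87).
The solution is unique modulo lcm(627, 87) = 18183.

6053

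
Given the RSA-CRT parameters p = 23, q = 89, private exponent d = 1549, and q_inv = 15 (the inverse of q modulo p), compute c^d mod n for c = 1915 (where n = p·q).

d_p = d mod (p−1) = 1549 mod 22 = 9; d_q = d mod (q−1) = 53.
m₁ = c^(d_p) mod p: c ≡ 6 (mod 23), and 6^9 mod 23 = 16.
m₂ = c^(d_q) mod q: c ≡ 46 (mod 89), and 46^53 mod 89 = 33.
h = q_inv·(m₁ − m₂) mod p = 15·(16 − 33) mod 23 = 21.
m = m₂ + h·q = 33 + 21·89 = 1902.

1902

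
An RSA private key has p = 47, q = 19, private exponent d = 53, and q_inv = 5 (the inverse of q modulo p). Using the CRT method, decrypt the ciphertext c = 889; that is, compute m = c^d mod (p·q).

d_p = d mod (p−1) = 53 mod 46 = 7; d_q = d mod (q−1) = 17.
m₁ = c^(d_p) mod p: c ≡ 43 (mod 47), and 43^7 mod 47 = 19.
m₂ = c^(d_q) mod q: c ≡ 15 (mod 19), and 15^17 mod 19 = 14.
h = q_inv·(m₁ − m₂) mod p = 5·(19 − 14) mod 47 = 25.
m = m₂ + h·q = 14 + 25·19 = 489.

489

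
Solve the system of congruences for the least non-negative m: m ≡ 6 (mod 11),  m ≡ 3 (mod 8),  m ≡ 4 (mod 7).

The moduli are pairwise coprime; N = 11·8·7 = 616.
N/11 = 56; 56 ≡ 1 (mod 11), inverse 1.
N/8 = 77; 77 ≡ 5 (mod 8); 5·5 ≡ 1, so inverse 5.
N/7 = 88; 88 ≡ 4 (mod 7); 4·2 ≡ 1, so inverse 2.
m ≡ 6·56·1 + 3·77·5 + 4·88·2 = 2195.
2195 mod 616 = 347.

347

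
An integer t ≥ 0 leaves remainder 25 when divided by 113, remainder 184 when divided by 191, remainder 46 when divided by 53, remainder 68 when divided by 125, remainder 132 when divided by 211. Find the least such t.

The moduli are pairwise coprime; N = 113·191·53·125·211 = 30170336125.
N/113 = 266994125; 266994125 ≡ 98 (mod 113); 98·15 ≡ 1, so inverse 15.
N/191 = 157959875; 157959875 ≡ 10 (mod 191); 10·172 ≡ 1, so inverse 172.
N/53 = 569251625; 569251625 ≡ 37 (mod 53); 37·43 ≡ 1, so inverse 43.
N/125 = 241362689; 241362689 ≡ 64 (mod 125); 64·84 ≡ 1, so inverse 84.
N/211 = 142987375; 142987375 ≡ 60 (mod 211); 60·102 ≡ 1, so inverse 102.
t ≡ 25·266994125·15 + 184·157959875·172 + 46·569251625·43 + 68·241362689·84 + 132·142987375·102 = 9529062331693.
9529062331693 mod 30170336125 = 25406452318.

25406452318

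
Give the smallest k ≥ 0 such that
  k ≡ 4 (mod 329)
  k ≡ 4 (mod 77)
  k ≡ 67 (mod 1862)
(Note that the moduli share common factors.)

575425

Combine the congruences pairwise.
gcd(329, 77) = 7 and 7 | (4 − 4), so the pair is consistent; merging gives k ≡ 4 (mod 3619), where 3619 = lcm(329, 77).
gcd(3619, 1862) = 7 and 7 | (67 − 4), so the pair is consistent; merging gives k ≡ 575425 (mod 962654), where 962654 = lcm(3619, 1862).
The solution is unique modulo lcm(329, 77, 1862) = 962654.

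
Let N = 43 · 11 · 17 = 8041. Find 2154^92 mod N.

4

Mod 43: 2154 ≡ 4; by Fermat, exponent reduces to 92 mod 42 = 8; 4^8 ≡ 4 (mod 43).
Mod 11: 2154 ≡ 9; by Fermat, exponent reduces to 92 mod 10 = 2; 9^2 ≡ 4 (mod 11).
Mod 17: 2154 ≡ 12; by Fermat, exponent reduces to 92 mod 16 = 12; 12^12 ≡ 4 (mod 17).
Combine by CRT: x ≡ 4 (mod 43), x ≡ 4 (mod 11), x ≡ 4 (mod 17) ⇒ x ≡ 4 (mod 8041).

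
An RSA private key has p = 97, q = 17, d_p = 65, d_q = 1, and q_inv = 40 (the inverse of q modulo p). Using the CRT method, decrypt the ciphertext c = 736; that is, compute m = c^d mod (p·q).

m₁ = c^(d_p) mod p: c ≡ 57 (mod 97), and 57^65 mod 97 = 82.
m₂ = c^(d_q) mod q: c ≡ 5 (mod 17), and 5^1 mod 17 = 5.
h = q_inv·(m₁ − m₂) mod p = 40·(82 − 5) mod 97 = 73.
m = m₂ + h·q = 5 + 73·17 = 1246.

1246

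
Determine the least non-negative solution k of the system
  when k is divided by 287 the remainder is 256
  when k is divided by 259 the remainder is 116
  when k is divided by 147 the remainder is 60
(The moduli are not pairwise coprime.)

62535

gcd(287, 259) = 7 and 7 | (116 − 256), so the pair is consistent; merging gives k ≡ 9440 (mod 10619), where 10619 = lcm(287, 259).
gcd(10619, 147) = 7 and 7 | (60 − 9440), so the pair is consistent; merging gives k ≡ 62535 (mod 222999), where 222999 = lcm(10619, 147).
The solution is unique modulo lcm(287, 259, 147) = 222999.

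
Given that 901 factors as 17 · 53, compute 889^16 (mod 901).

Mod 17: 889 ≡ 5; since 16 | 16, by Fermat 5^16 ≡ 1 (mod 17).
Mod 53: 889 ≡ 41; 41^16 ≡ 47 (mod 53).
Combine by CRT: x ≡ 1 (mod 17), x ≡ 47 (mod 53) ⇒ x ≡ 630 (mod 901).

630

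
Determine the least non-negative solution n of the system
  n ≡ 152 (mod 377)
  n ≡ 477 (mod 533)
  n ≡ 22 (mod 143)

gcd(377, 533) = 13 and 13 | (477 − 152), so the pair is consistent; merging gives n ≡ 5807 (mod 15457), where 15457 = lcm(377, 533).
gcd(15457, 143) = 13 and 13 | (22 − 5807), so the pair is consistent; merging gives n ≡ 98549 (mod 170027), where 170027 = lcm(15457, 143).
The solution is unique modulo lcm(377, 533, 143) = 170027.

98549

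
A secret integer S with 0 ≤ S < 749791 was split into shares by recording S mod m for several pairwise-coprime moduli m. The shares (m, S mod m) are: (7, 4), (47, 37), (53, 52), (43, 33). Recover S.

155607

From S ≡ 4 (mod 7) write S = 4 + 7t. Substituting into S ≡ 37 (mod 47) gives 7t ≡ 33 (mod 47), and since 7⁻¹ ≡ 27 (mod 47), t ≡ 45. Hence S ≡ 4 + 7·45 = 319 (mod 329).
From S ≡ 319 (mod 329) write S = 319 + 329t. Substituting into S ≡ 52 (mod 53) gives 329t ≡ 51 (mod 53), and since 11⁻¹ ≡ 29 (mod 53), t ≡ 48. Hence S ≡ 319 + 329·48 = 16111 (mod 17437).
From S ≡ 16111 (mod 17437) write S = 16111 + 17437t. Substituting into S ≡ 33 (mod 43) gives 17437t ≡ 4 (mod 43), and since 22⁻¹ ≡ 2 (mod 43), t ≡ 8. Hence S ≡ 16111 + 17437·8 = 155607 (mod 749791).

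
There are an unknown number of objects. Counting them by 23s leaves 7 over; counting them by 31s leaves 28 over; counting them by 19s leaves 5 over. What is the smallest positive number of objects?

The moduli are pairwise coprime; M = 23·31·19 = 13547.
M/23 = 589; 589 ≡ 14 (mod 23); 14·5 ≡ 1, so inverse 5.
M/31 = 437; 437 ≡ 3 (mod 31); 3·21 ≡ 1, so inverse 21.
M/19 = 713; 713 ≡ 10 (mod 19); 10·2 ≡ 1, so inverse 2.
N ≡ 7·589·5 + 28·437·21 + 5·713·2 = 284701.
284701 mod 13547 = 214.

214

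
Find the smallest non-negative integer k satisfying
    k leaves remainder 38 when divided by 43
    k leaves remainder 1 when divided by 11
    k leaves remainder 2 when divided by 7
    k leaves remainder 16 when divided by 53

161030

From k ≡ 38 (mod 43) write k = 38 + 43t. Substituting into k ≡ 1 (mod 11) gives 43t ≡ 7 (mod 11), and since 10⁻¹ ≡ 10 (mod 11), t ≡ 4. Hence k ≡ 38 + 43·4 = 210 (mod 473).
From k ≡ 210 (mod 473) write k = 210 + 473t. Substituting into k ≡ 2 (mod 7) gives 473t ≡ 2 (mod 7), and since 4⁻¹ ≡ 2 (mod 7), t ≡ 4. Hence k ≡ 210 + 473·4 = 2102 (mod 3311).
From k ≡ 2102 (mod 3311) write k = 2102 + 3311t. Substituting into k ≡ 16 (mod 53) gives 3311t ≡ 34 (mod 53), and since 25⁻¹ ≡ 17 (mod 53), t ≡ 48. Hence k ≡ 2102 + 3311·48 = 161030 (mod 175483).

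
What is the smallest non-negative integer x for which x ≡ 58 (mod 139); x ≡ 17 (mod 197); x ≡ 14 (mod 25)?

The moduli are pairwise coprime; N = 139·197·25 = 684575.
N/139 = 4925; 4925 ≡ 60 (mod 139); 60·95 ≡ 1, so inverse 95.
N/197 = 3475; 3475 ≡ 126 (mod 197); 126·86 ≡ 1, so inverse 86.
N/25 = 27383; 27383 ≡ 8 (mod 25); 8·22 ≡ 1, so inverse 22.
x ≡ 58·4925·95 + 17·3475·86 + 14·27383·22 = 40651164.
40651164 mod 684575 = 261239.

261239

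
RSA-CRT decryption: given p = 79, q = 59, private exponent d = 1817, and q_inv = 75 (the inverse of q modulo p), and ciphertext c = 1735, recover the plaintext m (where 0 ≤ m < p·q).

d_p = d mod (p−1) = 1817 mod 78 = 23; d_q = d mod (q−1) = 19.
m₁ = c^(d_p) mod p: c ≡ 76 (mod 79), and 76^23 mod 79 = 5.
m₂ = c^(d_q) mod q: c ≡ 24 (mod 59), and 24^19 mod 59 = 56.
h = q_inv·(m₁ − m₂) mod p = 75·(5 − 56) mod 79 = 46.
m = m₂ + h·q = 56 + 46·59 = 2770.

2770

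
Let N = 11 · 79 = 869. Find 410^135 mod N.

738

Mod 11: 410 ≡ 3; by Fermat, exponent reduces to 135 mod 10 = 5; 3^5 ≡ 1 (mod 11).
Mod 79: 410 ≡ 15; by Fermat, exponent reduces to 135 mod 78 = 57; 15^57 ≡ 27 (mod 79).
Combine by CRT: x ≡ 1 (mod 11), x ≡ 27 (mod 79) ⇒ x ≡ 738 (mod 869).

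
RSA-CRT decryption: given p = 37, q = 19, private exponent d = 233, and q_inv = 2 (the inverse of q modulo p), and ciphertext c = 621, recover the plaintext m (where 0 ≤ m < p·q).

421

d_p = d mod (p−1) = 233 mod 36 = 17; d_q = d mod (q−1) = 17.
m₁ = c^(d_p) mod p: c ≡ 29 (mod 37), and 29^17 mod 37 = 14.
m₂ = c^(d_q) mod q: c ≡ 13 (mod 19), and 13^17 mod 19 = 3.
h = q_inv·(m₁ − m₂) mod p = 2·(14 − 3) mod 37 = 22.
m = m₂ + h·q = 3 + 22·19 = 421.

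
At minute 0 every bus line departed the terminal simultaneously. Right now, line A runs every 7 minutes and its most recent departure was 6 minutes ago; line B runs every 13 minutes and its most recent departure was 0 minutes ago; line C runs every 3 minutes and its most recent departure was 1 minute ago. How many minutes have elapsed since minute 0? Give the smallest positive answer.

13

From t ≡ 6 (mod 7) write t = 6 + 7s. Substituting into t ≡ 0 (mod 13) gives 7s ≡ 7 (mod 13), and since 7⁻¹ ≡ 2 (mod 13), s ≡ 1. Hence t ≡ 6 + 7·1 = 13 (mod 91).
From t ≡ 13 (mod 91) write t = 13 + 91s. Substituting into t ≡ 1 (mod 3) gives 91s ≡ 0 (mod 3), and since 1⁻¹ ≡ 1 (mod 3), s ≡ 0. Hence t ≡ 13 + 91·0 = 13 (mod 273).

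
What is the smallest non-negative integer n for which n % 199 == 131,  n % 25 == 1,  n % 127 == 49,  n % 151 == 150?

Combine the congruences pairwise.
From n ≡ 131 (mod 199) write n = 131 + 199t. Substituting into n ≡ 1 (mod 25) gives 199t ≡ 20 (mod 25), and since 24⁻¹ ≡ 24 (mod 25), t ≡ 5. Hence n ≡ 131 + 199·5 = 1126 (mod 4975).
From n ≡ 1126 (mod 4975) write n = 1126 + 4975t. Substituting into n ≡ 49 (mod 127) gives 4975t ≡ 66 (mod 127), and since 22⁻¹ ≡ 52 (mod 127), t ≡ 3. Hence n ≡ 1126 + 4975·3 = 16051 (mod 631825).
From n ≡ 16051 (mod 631825) write n = 16051 + 631825t. Substituting into n ≡ 150 (mod 151) gives 631825t ≡ 105 (mod 151), and since 41⁻¹ ≡ 70 (mod 151), t ≡ 102. Hence n ≡ 16051 + 631825·102 = 64462201 (mod 95405575).

64462201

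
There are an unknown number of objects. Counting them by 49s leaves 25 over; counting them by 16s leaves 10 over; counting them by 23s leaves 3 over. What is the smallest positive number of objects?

The moduli are pairwise coprime; M = 49·16·23 = 18032.
M/49 = 368; 368 ≡ 25 (mod 49); 25·2 ≡ 1, so inverse 2.
M/16 = 1127; 1127 ≡ 7 (mod 16); 7·7 ≡ 1, so inverse 7.
M/23 = 784; 784 ≡ 2 (mod 23); 2·12 ≡ 1, so inverse 12.
N ≡ 25·368·2 + 10·1127·7 + 3·784·12 = 125514.
125514 mod 18032 = 17322.

17322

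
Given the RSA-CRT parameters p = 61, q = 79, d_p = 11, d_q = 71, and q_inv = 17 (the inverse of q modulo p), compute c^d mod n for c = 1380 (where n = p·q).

m₁ = c^(d_p) mod p: c ≡ 38 (mod 61), and 38^11 mod 61 = 23.
m₂ = c^(d_q) mod q: c ≡ 37 (mod 79), and 37^71 mod 79 = 74.
h = q_inv·(m₁ − m₂) mod p = 17·(23 − 74) mod 61 = 48.
m = m₂ + h·q = 74 + 48·79 = 3866.

3866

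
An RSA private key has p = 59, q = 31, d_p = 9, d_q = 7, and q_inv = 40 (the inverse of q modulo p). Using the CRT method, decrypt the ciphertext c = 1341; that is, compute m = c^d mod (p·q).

777

m₁ = c^(d_p) mod p: c ≡ 43 (mod 59), and 43^9 mod 59 = 10.
m₂ = c^(d_q) mod q: c ≡ 8 (mod 31), and 8^7 mod 31 = 2.
h = q_inv·(m₁ − m₂) mod p = 40·(10 − 2) mod 59 = 25.
m = m₂ + h·q = 2 + 25·31 = 777.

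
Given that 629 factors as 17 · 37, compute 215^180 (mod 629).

38

Mod 17: 215 ≡ 11; by Fermat, exponent reduces to 180 mod 16 = 4; 11^4 ≡ 4 (mod 17).
Mod 37: 215 ≡ 30; since 36 | 180, by Fermat 30^180 ≡ 1 (mod 37).
Combine by CRT: x ≡ 4 (mod 17), x ≡ 1 (mod 37) ⇒ x ≡ 38 (mod 629).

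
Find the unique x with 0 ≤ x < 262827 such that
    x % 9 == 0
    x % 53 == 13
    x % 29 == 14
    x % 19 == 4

214875

The moduli are pairwise coprime; N = 9·53·29·19 = 262827.
N/9 = 29203; 29203 ≡ 7 (mod 9); 7·4 ≡ 1, so inverse 4.
N/53 = 4959; 4959 ≡ 30 (mod 53); 30·23 ≡ 1, so inverse 23.
N/29 = 9063; 9063 ≡ 15 (mod 29); 15·2 ≡ 1, so inverse 2.
N/19 = 13833; 13833 ≡ 1 (mod 19), inverse 1.
x ≡ 0·29203·4 + 13·4959·23 + 14·9063·2 + 4·13833·1 = 1791837.
1791837 mod 262827 = 214875.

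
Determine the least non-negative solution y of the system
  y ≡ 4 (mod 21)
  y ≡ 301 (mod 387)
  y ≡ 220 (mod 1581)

374917

gcd(21, 387) = 3 and 3 | (301 − 4), so the pair is consistent; merging gives y ≡ 1075 (mod 2709), where 2709 = lcm(21, 387).
gcd(2709, 1581) = 3 and 3 | (220 − 1075), so the pair is consistent; merging gives y ≡ 374917 (mod 1427643), where 1427643 = lcm(2709, 1581).
The solution is unique modulo lcm(21, 387, 1581) = 1427643.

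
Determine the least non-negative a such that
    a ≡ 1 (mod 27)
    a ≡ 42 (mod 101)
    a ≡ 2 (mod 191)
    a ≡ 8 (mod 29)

9795628

Combine the congruences pairwise.
From a ≡ 1 (mod 27) write a = 1 + 27t. Substituting into a ≡ 42 (mod 101) gives 27t ≡ 41 (mod 101), and since 27⁻¹ ≡ 15 (mod 101), t ≡ 9. Hence a ≡ 1 + 27·9 = 244 (mod 2727).
From a ≡ 244 (mod 2727) write a = 244 + 2727t. Substituting into a ≡ 2 (mod 191) gives 2727t ≡ 140 (mod 191), and since 53⁻¹ ≡ 173 (mod 191), t ≡ 154. Hence a ≡ 244 + 2727·154 = 420202 (mod 520857).
From a ≡ 420202 (mod 520857) write a = 420202 + 520857t. Substituting into a ≡ 8 (mod 29) gives 520857t ≡ 16 (mod 29), and since 17⁻¹ ≡ 12 (mod 29), t ≡ 18. Hence a ≡ 420202 + 520857·18 = 9795628 (mod 15104853).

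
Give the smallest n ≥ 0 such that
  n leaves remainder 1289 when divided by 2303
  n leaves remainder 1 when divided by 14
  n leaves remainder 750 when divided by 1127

gcd(2303, 14) = 7 and 7 | (1 − 1289), so the pair is consistent; merging gives n ≡ 1289 (mod 4606), where 4606 = lcm(2303, 14).
gcd(4606, 1127) = 49 and 49 | (750 − 1289), so the pair is consistent; merging gives n ≡ 28925 (mod 105938), where 105938 = lcm(4606, 1127).
The solution is unique modulo lcm(2303, 14, 1127) = 105938.

28925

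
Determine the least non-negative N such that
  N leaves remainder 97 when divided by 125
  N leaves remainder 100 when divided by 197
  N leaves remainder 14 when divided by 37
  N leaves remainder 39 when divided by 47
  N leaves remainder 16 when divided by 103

7441972

The moduli are pairwise coprime; M = 125·197·37·47·103 = 4410756125.
M/125 = 35286049; 35286049 ≡ 49 (mod 125); 49·74 ≡ 1, so inverse 74.
M/197 = 22389625; 22389625 ≡ 181 (mod 197); 181·160 ≡ 1, so inverse 160.
M/37 = 119209625; 119209625 ≡ 28 (mod 37); 28·4 ≡ 1, so inverse 4.
M/47 = 93845875; 93845875 ≡ 35 (mod 47); 35·43 ≡ 1, so inverse 43.
M/103 = 42822875; 42822875 ≡ 7 (mod 103); 7·59 ≡ 1, so inverse 59.
N ≡ 97·35286049·74 + 100·22389625·160 + 14·119209625·4 + 39·93845875·43 + 16·42822875·59 = 815997325097.
815997325097 mod 4410756125 = 7441972.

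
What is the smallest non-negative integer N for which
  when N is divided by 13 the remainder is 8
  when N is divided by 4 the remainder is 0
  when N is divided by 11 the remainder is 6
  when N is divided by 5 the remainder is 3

The moduli are pairwise coprime; M = 13·4·11·5 = 2860.
M/13 = 220; 220 ≡ 12 (mod 13); 12·12 ≡ 1, so inverse 12.
M/4 = 715; 715 ≡ 3 (mod 4); 3·3 ≡ 1, so inverse 3.
M/11 = 260; 260 ≡ 7 (mod 11); 7·8 ≡ 1, so inverse 8.
M/5 = 572; 572 ≡ 2 (mod 5); 2·3 ≡ 1, so inverse 3.
N ≡ 8·220·12 + 0·715·3 + 6·260·8 + 3·572·3 = 38748.
38748 mod 2860 = 1568.

1568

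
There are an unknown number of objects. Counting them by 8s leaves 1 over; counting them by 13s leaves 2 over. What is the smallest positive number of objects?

Combine the congruences pairwise.
From N ≡ 1 (mod 8) write N = 1 + 8t. Substituting into N ≡ 2 (mod 13) gives 8t ≡ 1 (mod 13), and since 8⁻¹ ≡ 5 (mod 13), t ≡ 5. Hence N ≡ 1 + 8·5 = 41 (mod 104).

41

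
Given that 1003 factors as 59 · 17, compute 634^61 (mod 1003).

Mod 59: 634 ≡ 44; by Fermat, exponent reduces to 61 mod 58 = 3; 44^3 ≡ 47 (mod 59).
Mod 17: 634 ≡ 5; by Fermat, exponent reduces to 61 mod 16 = 13; 5^13 ≡ 3 (mod 17).
Combine by CRT: x ≡ 47 (mod 59), x ≡ 3 (mod 17) ⇒ x ≡ 224 (mod 1003).

224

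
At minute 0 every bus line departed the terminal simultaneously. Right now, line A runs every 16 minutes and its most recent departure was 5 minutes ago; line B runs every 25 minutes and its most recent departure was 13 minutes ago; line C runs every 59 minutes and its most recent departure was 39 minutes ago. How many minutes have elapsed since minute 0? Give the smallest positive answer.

11013

The moduli are pairwise coprime; N = 16·25·59 = 23600.
N/16 = 1475; 1475 ≡ 3 (mod 16); 3·11 ≡ 1, so inverse 11.
N/25 = 944; 944 ≡ 19 (mod 25); 19·4 ≡ 1, so inverse 4.
N/59 = 400; 400 ≡ 46 (mod 59); 46·9 ≡ 1, so inverse 9.
t ≡ 5·1475·11 + 13·944·4 + 39·400·9 = 270613.
270613 mod 23600 = 11013.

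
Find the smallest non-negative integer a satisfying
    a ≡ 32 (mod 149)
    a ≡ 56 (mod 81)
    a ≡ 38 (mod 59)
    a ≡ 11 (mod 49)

Combine the congruences pairwise.
From a ≡ 32 (mod 149) write a = 32 + 149t. Substituting into a ≡ 56 (mod 81) gives 149t ≡ 24 (mod 81), and since 68⁻¹ ≡ 56 (mod 81), t ≡ 48. Hence a ≡ 32 + 149·48 = 7184 (mod 12069).
From a ≡ 7184 (mod 12069) write a = 7184 + 12069t. Substituting into a ≡ 38 (mod 59) gives 12069t ≡ 52 (mod 59), and since 33⁻¹ ≡ 34 (mod 59), t ≡ 57. Hence a ≡ 7184 + 12069·57 = 695117 (mod 712071).
From a ≡ 695117 (mod 712071) write a = 695117 + 712071t. Substituting into a ≡ 11 (mod 49) gives 712071t ≡ 8 (mod 49), and since 3⁻¹ ≡ 33 (mod 49), t ≡ 19. Hence a ≡ 695117 + 712071·19 = 14224466 (mod 34891479).

14224466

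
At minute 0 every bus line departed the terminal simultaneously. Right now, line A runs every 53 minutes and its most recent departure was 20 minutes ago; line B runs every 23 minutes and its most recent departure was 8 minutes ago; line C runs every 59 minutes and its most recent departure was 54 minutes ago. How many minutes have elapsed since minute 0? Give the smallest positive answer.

The moduli are pairwise coprime; N = 53·23·59 = 71921.
N/53 = 1357; 1357 ≡ 32 (mod 53); 32·5 ≡ 1, so inverse 5.
N/23 = 3127; 3127 ≡ 22 (mod 23); 22·22 ≡ 1, so inverse 22.
N/59 = 1219; 1219 ≡ 39 (mod 59); 39·56 ≡ 1, so inverse 56.
t ≡ 20·1357·5 + 8·3127·22 + 54·1219·56 = 4372308.
4372308 mod 71921 = 57048.

57048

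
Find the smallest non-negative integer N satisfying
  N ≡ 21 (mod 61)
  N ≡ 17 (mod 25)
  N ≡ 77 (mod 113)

153192

The moduli are pairwise coprime; M = 61·25·113 = 172325.
M/61 = 2825; 2825 ≡ 19 (mod 61); 19·45 ≡ 1, so inverse 45.
M/25 = 6893; 6893 ≡ 18 (mod 25); 18·7 ≡ 1, so inverse 7.
M/113 = 1525; 1525 ≡ 56 (mod 113); 56·111 ≡ 1, so inverse 111.
N ≡ 21·2825·45 + 17·6893·7 + 77·1525·111 = 16524067.
16524067 mod 172325 = 153192.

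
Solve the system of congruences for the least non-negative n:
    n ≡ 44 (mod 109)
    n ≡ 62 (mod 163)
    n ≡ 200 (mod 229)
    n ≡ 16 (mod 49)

The moduli are pairwise coprime; M = 109·163·229·49 = 199363507.
M/109 = 1829023; 1829023 ≡ 3 (mod 109); 3·73 ≡ 1, so inverse 73.
M/163 = 1223089; 1223089 ≡ 100 (mod 163); 100·119 ≡ 1, so inverse 119.
M/229 = 870583; 870583 ≡ 154 (mod 229); 154·58 ≡ 1, so inverse 58.
M/49 = 4068643; 4068643 ≡ 26 (mod 49); 26·17 ≡ 1, so inverse 17.
n ≡ 44·1829023·73 + 62·1223089·119 + 200·870583·58 + 16·4068643·17 = 26104206214.
26104206214 mod 199363507 = 186950304.

186950304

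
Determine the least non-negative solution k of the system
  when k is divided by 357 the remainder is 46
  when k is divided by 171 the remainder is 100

5401

gcd(357, 171) = 3 and 3 | (100 − 46), so the pair is consistent; merging gives k ≡ 5401 (mod 20349), where 20349 = lcm(357, 171).
The solution is unique modulo lcm(357, 171) = 20349.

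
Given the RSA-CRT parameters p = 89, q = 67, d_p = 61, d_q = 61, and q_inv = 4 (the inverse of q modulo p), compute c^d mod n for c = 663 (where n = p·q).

717

m₁ = c^(d_p) mod p: c ≡ 40 (mod 89), and 40^61 mod 89 = 5.
m₂ = c^(d_q) mod q: c ≡ 60 (mod 67), and 60^61 mod 67 = 47.
h = q_inv·(m₁ − m₂) mod p = 4·(5 − 47) mod 89 = 10.
m = m₂ + h·q = 47 + 10·67 = 717.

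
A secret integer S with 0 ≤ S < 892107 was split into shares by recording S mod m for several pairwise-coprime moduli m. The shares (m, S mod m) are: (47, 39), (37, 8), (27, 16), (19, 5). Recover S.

193444

The moduli are pairwise coprime; N = 47·37·27·19 = 892107.
N/47 = 18981; 18981 ≡ 40 (mod 47); 40·20 ≡ 1, so inverse 20.
N/37 = 24111; 24111 ≡ 24 (mod 37); 24·17 ≡ 1, so inverse 17.
N/27 = 33041; 33041 ≡ 20 (mod 27); 20·23 ≡ 1, so inverse 23.
N/19 = 46953; 46953 ≡ 4 (mod 19); 4·5 ≡ 1, so inverse 5.
S ≡ 39·18981·20 + 8·24111·17 + 16·33041·23 + 5·46953·5 = 31417189.
31417189 mod 892107 = 193444.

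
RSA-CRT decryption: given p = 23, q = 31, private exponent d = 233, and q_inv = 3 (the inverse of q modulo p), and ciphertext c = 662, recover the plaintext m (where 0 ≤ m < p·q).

d_p = d mod (p−1) = 233 mod 22 = 13; d_q = d mod (q−1) = 23.
m₁ = c^(d_p) mod p: c ≡ 18 (mod 23), and 18^13 mod 23 = 2.
m₂ = c^(d_q) mod q: c ≡ 11 (mod 31), and 11^23 mod 31 = 12.
h = q_inv·(m₁ − m₂) mod p = 3·(2 − 12) mod 23 = 16.
m = m₂ + h·q = 12 + 16·31 = 508.

508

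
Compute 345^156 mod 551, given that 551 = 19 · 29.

Mod 19: 345 ≡ 3; by Fermat, exponent reduces to 156 mod 18 = 12; 3^12 ≡ 11 (mod 19).
Mod 29: 345 ≡ 26; by Fermat, exponent reduces to 156 mod 28 = 16; 26^16 ≡ 20 (mod 29).
Combine by CRT: x ≡ 11 (mod 19), x ≡ 20 (mod 29) ⇒ x ≡ 49 (mod 551).

49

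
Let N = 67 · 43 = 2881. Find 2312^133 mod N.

1843

Mod 67: 2312 ≡ 34; by Fermat, exponent reduces to 133 mod 66 = 1; 34^1 ≡ 34 (mod 67).
Mod 43: 2312 ≡ 33; by Fermat, exponent reduces to 133 mod 42 = 7; 33^7 ≡ 37 (mod 43).
Combine by CRT: x ≡ 34 (mod 67), x ≡ 37 (mod 43) ⇒ x ≡ 1843 (mod 2881).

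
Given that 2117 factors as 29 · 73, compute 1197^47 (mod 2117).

1858

Mod 29: 1197 ≡ 8; by Fermat, exponent reduces to 47 mod 28 = 19; 8^19 ≡ 2 (mod 29).
Mod 73: 1197 ≡ 29; 29^47 ≡ 33 (mod 73).
Combine by CRT: x ≡ 2 (mod 29), x ≡ 33 (mod 73) ⇒ x ≡ 1858 (mod 2117).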